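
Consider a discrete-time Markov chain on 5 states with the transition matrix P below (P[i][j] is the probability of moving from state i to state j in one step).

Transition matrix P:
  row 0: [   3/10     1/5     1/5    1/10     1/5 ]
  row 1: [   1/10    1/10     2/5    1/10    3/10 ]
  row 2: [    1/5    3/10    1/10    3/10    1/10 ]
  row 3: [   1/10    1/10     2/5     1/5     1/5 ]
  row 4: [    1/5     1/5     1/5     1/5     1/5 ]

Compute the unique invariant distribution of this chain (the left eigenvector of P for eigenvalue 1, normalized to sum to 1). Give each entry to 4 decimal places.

Balance equations π_j = Σ_i π_i·P[i][j]:
  π_0 = 3/10·π_0 + 1/10·π_1 + 1/5·π_2 + 1/10·π_3 + 1/5·π_4
  π_1 = 1/5·π_0 + 1/10·π_1 + 3/10·π_2 + 1/10·π_3 + 1/5·π_4
  π_2 = 1/5·π_0 + 2/5·π_1 + 1/10·π_2 + 2/5·π_3 + 1/5·π_4
  π_3 = 1/10·π_0 + 1/10·π_1 + 3/10·π_2 + 1/5·π_3 + 1/5·π_4
  normalize: π_0 + π_1 + π_2 + π_3 + π_4 = 1
Solving the linear system gives exactly π = [1866/10339, 1938/10339, 2586/10339, 278/1477, 2003/10339].

π = [0.1805, 0.1874, 0.2501, 0.1882, 0.1937]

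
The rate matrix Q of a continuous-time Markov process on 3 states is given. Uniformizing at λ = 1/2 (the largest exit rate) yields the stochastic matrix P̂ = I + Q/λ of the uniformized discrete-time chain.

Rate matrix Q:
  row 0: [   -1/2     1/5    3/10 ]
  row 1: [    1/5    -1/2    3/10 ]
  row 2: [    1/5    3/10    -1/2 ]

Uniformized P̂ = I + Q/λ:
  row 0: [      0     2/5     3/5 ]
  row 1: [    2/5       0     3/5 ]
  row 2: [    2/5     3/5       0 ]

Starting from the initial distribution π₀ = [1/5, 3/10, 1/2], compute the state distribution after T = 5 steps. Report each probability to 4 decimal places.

t=0: π = [0.2000, 0.3000, 0.5000]
t=1: π = [0.3200, 0.3800, 0.3000]
t=2: π = [0.2720, 0.3080, 0.4200]
t=3: π = [0.2912, 0.3608, 0.3480]
t=4: π = [0.2835, 0.3253, 0.3912]
t=5: π = [0.2866, 0.3481, 0.3653]

π = [0.2866, 0.3481, 0.3653]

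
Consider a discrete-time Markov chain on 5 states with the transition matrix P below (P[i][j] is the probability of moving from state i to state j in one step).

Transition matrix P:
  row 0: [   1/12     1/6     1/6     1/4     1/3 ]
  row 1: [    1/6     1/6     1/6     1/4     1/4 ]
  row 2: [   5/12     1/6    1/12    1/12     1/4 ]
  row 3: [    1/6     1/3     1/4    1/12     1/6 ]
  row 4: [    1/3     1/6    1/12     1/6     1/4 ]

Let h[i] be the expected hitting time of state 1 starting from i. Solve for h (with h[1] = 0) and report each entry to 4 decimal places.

h = [5.1103, 0.0000, 5.2188, 4.3812, 5.1580]

First-step conditioning: h[1] = 0; for i ≠ 1, h[i] = 1 + Σ_k P[i][k]·h[k].
  h[0] = 1 + 1/12·h[0] + 1/6·h[2] + 1/4·h[3] + 1/3·h[4]
  h[2] = 1 + 5/12·h[0] + 1/12·h[2] + 1/12·h[3] + 1/4·h[4]
  h[3] = 1 + 1/6·h[0] + 1/4·h[2] + 1/12·h[3] + 1/6·h[4]
  h[4] = 1 + 1/3·h[0] + 1/12·h[2] + 1/6·h[3] + 1/4·h[4]
Solving the 4×4 linear system over states ≠ 1 gives exactly h = [2826/553, 0, 2886/553, 12114/2765, 14262/2765] (h[1] = 0 is the target).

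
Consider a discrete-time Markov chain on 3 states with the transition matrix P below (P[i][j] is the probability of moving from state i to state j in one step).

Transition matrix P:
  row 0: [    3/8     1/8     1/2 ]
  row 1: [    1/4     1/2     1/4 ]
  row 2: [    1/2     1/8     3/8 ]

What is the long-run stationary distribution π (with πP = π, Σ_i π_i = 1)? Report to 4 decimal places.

π = [0.4000, 0.2000, 0.4000]

Balance equations π_j = Σ_i π_i·P[i][j]:
  π_0 = 3/8·π_0 + 1/4·π_1 + 1/2·π_2
  π_1 = 1/8·π_0 + 1/2·π_1 + 1/8·π_2
  normalize: π_0 + π_1 + π_2 = 1
Solving the linear system gives exactly π = [2/5, 1/5, 2/5].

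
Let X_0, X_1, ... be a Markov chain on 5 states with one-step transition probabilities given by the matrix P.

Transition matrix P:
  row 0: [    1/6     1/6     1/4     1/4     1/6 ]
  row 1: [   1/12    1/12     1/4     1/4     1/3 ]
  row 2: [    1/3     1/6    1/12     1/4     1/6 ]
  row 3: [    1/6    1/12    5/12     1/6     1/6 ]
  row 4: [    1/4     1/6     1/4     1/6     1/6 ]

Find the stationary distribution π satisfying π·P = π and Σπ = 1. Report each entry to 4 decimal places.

Balance equations π_j = Σ_i π_i·P[i][j]:
  π_0 = 1/6·π_0 + 1/12·π_1 + 1/3·π_2 + 1/6·π_3 + 1/4·π_4
  π_1 = 1/6·π_0 + 1/12·π_1 + 1/6·π_2 + 1/12·π_3 + 1/6·π_4
  π_2 = 1/4·π_0 + 1/4·π_1 + 1/12·π_2 + 5/12·π_3 + 1/4·π_4
  π_3 = 1/4·π_0 + 1/4·π_1 + 1/4·π_2 + 1/6·π_3 + 1/6·π_4
  normalize: π_0 + π_1 + π_2 + π_3 + π_4 = 1
Solving the linear system gives exactly π = [3005/14182, 139/1013, 3477/14182, 219/1013, 192/1013].

π = [0.2119, 0.1372, 0.2452, 0.2162, 0.1895]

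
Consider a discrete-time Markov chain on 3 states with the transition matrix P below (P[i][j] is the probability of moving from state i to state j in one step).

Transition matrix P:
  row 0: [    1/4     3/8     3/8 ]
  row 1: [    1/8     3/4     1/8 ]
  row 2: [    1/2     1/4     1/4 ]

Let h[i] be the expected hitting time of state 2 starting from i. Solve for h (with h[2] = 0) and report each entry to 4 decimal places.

h = [4.4444, 6.2222, 0.0000]

First-step conditioning: h[2] = 0; for i ≠ 2, h[i] = 1 + Σ_k P[i][k]·h[k].
  h[0] = 1 + 1/4·h[0] + 3/8·h[1]
  h[1] = 1 + 1/8·h[0] + 3/4·h[1]
Solving the 2×2 linear system over states ≠ 2 gives exactly h = [40/9, 56/9, 0] (h[2] = 0 is the target).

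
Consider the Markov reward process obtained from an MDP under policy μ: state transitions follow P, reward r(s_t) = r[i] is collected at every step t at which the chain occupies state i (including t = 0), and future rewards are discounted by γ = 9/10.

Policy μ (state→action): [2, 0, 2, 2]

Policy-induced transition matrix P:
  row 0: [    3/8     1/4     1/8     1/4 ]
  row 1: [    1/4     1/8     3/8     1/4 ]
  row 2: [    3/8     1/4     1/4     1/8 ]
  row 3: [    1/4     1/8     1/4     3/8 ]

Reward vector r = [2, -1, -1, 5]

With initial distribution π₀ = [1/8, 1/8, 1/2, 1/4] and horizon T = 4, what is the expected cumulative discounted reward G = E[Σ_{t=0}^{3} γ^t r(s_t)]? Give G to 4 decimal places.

G = 4.2811

t=0: π = [0.1250, 0.1250, 0.5000, 0.2500], E[r] = 0.8750, γ^t·E[r] = 0.875000, running G = 0.875000
t=1: π = [0.3281, 0.2031, 0.2500, 0.2188], E[r] = 1.2969, γ^t·E[r] = 1.167188, running G = 2.042188
t=2: π = [0.3223, 0.1973, 0.2344, 0.2461], E[r] = 1.4434, γ^t·E[r] = 1.169121, running G = 3.211309
t=3: π = [0.3196, 0.1946, 0.2344, 0.2515], E[r] = 1.4675, γ^t·E[r] = 1.069829, running G = 4.281137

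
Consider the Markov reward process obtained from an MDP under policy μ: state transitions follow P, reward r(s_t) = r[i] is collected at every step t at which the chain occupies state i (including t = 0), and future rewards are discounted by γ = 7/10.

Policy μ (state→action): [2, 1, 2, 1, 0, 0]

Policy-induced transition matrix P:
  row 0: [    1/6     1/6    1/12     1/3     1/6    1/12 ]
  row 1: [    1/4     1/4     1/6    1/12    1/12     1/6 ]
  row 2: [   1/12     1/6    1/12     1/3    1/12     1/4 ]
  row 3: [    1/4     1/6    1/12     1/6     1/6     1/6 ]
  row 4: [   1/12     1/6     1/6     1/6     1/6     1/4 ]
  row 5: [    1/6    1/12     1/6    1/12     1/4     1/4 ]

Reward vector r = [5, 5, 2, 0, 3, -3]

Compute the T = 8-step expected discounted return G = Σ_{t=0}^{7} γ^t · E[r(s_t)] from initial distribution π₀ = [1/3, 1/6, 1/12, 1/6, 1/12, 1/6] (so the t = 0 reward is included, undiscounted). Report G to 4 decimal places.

G = 6.4418

t=0: π = [0.3333, 0.1667, 0.0833, 0.1667, 0.0833, 0.1667], E[r] = 2.4167, γ^t·E[r] = 2.416667, running G = 2.416667
t=1: π = [0.1806, 0.1667, 0.1181, 0.2083, 0.1597, 0.1667], E[r] = 1.9514, γ^t·E[r] = 1.365972, running G = 3.782639
t=2: π = [0.1748, 0.1667, 0.1244, 0.1887, 0.1568, 0.1887], E[r] = 1.8605, γ^t·E[r] = 0.911661, running G = 4.694300
t=3: π = [0.1728, 0.1648, 0.1260, 0.1869, 0.1581, 0.1913], E[r] = 1.8410, γ^t·E[r] = 0.631463, running G = 5.325763
t=4: π = [0.1723, 0.1645, 0.1262, 0.1868, 0.1584, 0.1919], E[r] = 1.8357, γ^t·E[r] = 0.440742, running G = 5.766505
t=5: π = [0.1722, 0.1644, 0.1262, 0.1867, 0.1584, 0.1920], E[r] = 1.8348, γ^t·E[r] = 0.308369, running G = 6.074874
t=6: π = [0.1722, 0.1644, 0.1262, 0.1867, 0.1585, 0.1920], E[r] = 1.8345, γ^t·E[r] = 0.215833, running G = 6.290707
t=7: π = [0.1722, 0.1644, 0.1262, 0.1867, 0.1585, 0.1920], E[r] = 1.8345, γ^t·E[r] = 0.151079, running G = 6.441786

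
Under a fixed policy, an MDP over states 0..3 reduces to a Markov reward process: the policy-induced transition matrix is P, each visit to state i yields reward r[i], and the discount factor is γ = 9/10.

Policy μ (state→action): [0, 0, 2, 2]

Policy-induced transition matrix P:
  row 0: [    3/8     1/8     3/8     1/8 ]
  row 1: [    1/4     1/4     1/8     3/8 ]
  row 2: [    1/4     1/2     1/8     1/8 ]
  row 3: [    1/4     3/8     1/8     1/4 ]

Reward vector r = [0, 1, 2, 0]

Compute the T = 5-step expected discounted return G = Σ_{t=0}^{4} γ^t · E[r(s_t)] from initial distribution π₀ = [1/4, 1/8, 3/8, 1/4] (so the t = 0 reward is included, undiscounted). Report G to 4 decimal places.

t=0: π = [0.2500, 0.1250, 0.3750, 0.2500], E[r] = 0.8750, γ^t·E[r] = 0.875000, running G = 0.875000
t=1: π = [0.2813, 0.3438, 0.1875, 0.1875], E[r] = 0.7188, γ^t·E[r] = 0.646875, running G = 1.521875
t=2: π = [0.2852, 0.2852, 0.1953, 0.2344], E[r] = 0.6758, γ^t·E[r] = 0.547383, running G = 2.069258
t=3: π = [0.2856, 0.2925, 0.1963, 0.2256], E[r] = 0.6851, γ^t·E[r] = 0.499408, running G = 2.568666
t=4: π = [0.2857, 0.2916, 0.1964, 0.2263], E[r] = 0.6844, γ^t·E[r] = 0.449026, running G = 3.017692

G = 3.0177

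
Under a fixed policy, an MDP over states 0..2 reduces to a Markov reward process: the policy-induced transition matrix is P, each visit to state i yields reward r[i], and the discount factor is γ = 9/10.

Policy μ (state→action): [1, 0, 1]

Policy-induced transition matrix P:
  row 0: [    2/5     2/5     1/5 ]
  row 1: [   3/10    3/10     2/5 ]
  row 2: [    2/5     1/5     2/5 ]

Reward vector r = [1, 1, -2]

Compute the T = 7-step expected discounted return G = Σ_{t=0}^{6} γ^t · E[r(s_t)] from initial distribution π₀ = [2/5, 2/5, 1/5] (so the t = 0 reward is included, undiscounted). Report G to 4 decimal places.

t=0: π = [0.4000, 0.4000, 0.2000], E[r] = 0.4000, γ^t·E[r] = 0.400000, running G = 0.400000
t=1: π = [0.3600, 0.3200, 0.3200], E[r] = 0.0400, γ^t·E[r] = 0.036000, running G = 0.436000
t=2: π = [0.3680, 0.3040, 0.3280], E[r] = 0.0160, γ^t·E[r] = 0.012960, running G = 0.448960
t=3: π = [0.3696, 0.3040, 0.3264], E[r] = 0.0208, γ^t·E[r] = 0.015163, running G = 0.464123
t=4: π = [0.3696, 0.3043, 0.3261], E[r] = 0.0218, γ^t·E[r] = 0.014277, running G = 0.478400
t=5: π = [0.3696, 0.3044, 0.3261], E[r] = 0.0218, γ^t·E[r] = 0.012849, running G = 0.491249
t=6: π = [0.3696, 0.3043, 0.3261], E[r] = 0.0217, γ^t·E[r] = 0.011554, running G = 0.502803

G = 0.5028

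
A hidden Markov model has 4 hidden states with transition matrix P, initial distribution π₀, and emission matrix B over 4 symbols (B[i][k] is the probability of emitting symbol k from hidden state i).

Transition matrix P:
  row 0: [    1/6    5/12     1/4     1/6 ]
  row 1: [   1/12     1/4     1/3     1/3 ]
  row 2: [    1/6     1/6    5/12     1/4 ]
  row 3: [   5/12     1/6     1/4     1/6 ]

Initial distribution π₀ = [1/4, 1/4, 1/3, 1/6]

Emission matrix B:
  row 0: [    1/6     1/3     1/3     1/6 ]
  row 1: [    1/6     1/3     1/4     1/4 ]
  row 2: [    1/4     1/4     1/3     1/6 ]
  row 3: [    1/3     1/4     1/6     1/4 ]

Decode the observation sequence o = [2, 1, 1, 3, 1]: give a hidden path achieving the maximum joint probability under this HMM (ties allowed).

t=0: δ = [8.333e-02, 6.250e-02, 1.111e-01, 2.778e-02]  (obs o_0=2)
t=1: δ = [6.173e-03, 1.157e-02, 1.157e-02, 6.944e-03]  ψ = [2, 0, 2, 2]  (obs o_1=1)
t=2: δ = [9.645e-04, 9.645e-04, 1.206e-03, 9.645e-04]  ψ = [3, 1, 2, 1]  (obs o_2=1)
t=3: δ = [6.698e-05, 1.005e-04, 8.372e-05, 8.038e-05]  ψ = [3, 0, 2, 1]  (obs o_3=3)
t=4: δ = [1.116e-05, 9.303e-06, 8.721e-06, 8.372e-06]  ψ = [3, 0, 2, 1]  (obs o_4=1)
backtrack: best end state = 0; path = [0, 1, 1, 3, 0]

path = [0, 1, 1, 3, 0]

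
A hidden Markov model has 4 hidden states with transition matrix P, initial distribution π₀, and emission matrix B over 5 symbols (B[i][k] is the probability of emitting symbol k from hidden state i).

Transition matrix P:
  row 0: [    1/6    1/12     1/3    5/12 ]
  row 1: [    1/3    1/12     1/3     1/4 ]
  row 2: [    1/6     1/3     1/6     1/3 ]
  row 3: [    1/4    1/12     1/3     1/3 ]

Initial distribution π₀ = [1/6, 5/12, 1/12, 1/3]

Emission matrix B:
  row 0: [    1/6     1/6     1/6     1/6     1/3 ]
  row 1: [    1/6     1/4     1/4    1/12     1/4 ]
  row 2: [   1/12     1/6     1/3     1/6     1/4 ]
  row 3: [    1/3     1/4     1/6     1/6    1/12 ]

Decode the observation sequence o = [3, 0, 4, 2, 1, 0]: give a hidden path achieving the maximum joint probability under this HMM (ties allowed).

path = [3, 3, 0, 2, 3, 3]

t=0: δ = [2.778e-02, 3.472e-02, 1.389e-02, 5.556e-02]  (obs o_0=3)
t=1: δ = [2.315e-03, 7.716e-04, 1.543e-03, 6.173e-03]  ψ = [3, 2, 3, 3]  (obs o_1=0)
t=2: δ = [5.144e-04, 1.286e-04, 5.144e-04, 1.715e-04]  ψ = [3, 2, 3, 3]  (obs o_2=4)
t=3: δ = [1.429e-05, 4.287e-05, 5.716e-05, 3.572e-05]  ψ = [0, 2, 0, 0]  (obs o_3=2)
t=4: δ = [2.381e-06, 4.763e-06, 2.381e-06, 4.763e-06]  ψ = [1, 2, 1, 2]  (obs o_4=1)
t=5: δ = [2.646e-07, 1.323e-07, 1.323e-07, 5.292e-07]  ψ = [1, 2, 1, 3]  (obs o_5=0)
backtrack: best end state = 3; path = [3, 3, 0, 2, 3, 3]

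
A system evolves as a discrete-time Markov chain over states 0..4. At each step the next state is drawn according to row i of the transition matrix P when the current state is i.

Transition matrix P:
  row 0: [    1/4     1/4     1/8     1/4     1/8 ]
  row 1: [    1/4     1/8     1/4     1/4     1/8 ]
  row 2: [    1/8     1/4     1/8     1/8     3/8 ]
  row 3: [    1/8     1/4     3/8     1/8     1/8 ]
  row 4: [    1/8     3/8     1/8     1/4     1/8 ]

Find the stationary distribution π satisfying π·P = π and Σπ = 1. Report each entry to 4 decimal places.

Balance equations π_j = Σ_i π_i·P[i][j]:
  π_0 = 1/4·π_0 + 1/4·π_1 + 1/8·π_2 + 1/8·π_3 + 1/8·π_4
  π_1 = 1/4·π_0 + 1/8·π_1 + 1/4·π_2 + 1/4·π_3 + 3/8·π_4
  π_2 = 1/8·π_0 + 1/4·π_1 + 1/8·π_2 + 3/8·π_3 + 1/8·π_4
  π_3 = 1/4·π_0 + 1/4·π_1 + 1/8·π_2 + 1/8·π_3 + 1/4·π_4
  normalize: π_0 + π_1 + π_2 + π_3 + π_4 = 1
Solving the linear system gives exactly π = [157/885, 214/885, 121/590, 353/1770, 52/295].

π = [0.1774, 0.2418, 0.2051, 0.1994, 0.1763]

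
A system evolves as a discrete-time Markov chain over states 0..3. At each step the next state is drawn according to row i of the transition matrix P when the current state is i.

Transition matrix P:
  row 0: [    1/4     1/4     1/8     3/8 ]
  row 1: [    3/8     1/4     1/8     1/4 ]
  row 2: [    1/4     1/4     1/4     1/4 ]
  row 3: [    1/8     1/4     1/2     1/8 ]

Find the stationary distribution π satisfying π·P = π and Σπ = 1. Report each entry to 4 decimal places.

Balance equations π_j = Σ_i π_i·P[i][j]:
  π_0 = 1/4·π_0 + 3/8·π_1 + 1/4·π_2 + 1/8·π_3
  π_1 = 1/4·π_0 + 1/4·π_1 + 1/4·π_2 + 1/4·π_3
  π_2 = 1/8·π_0 + 1/8·π_1 + 1/4·π_2 + 1/2·π_3
  normalize: π_0 + π_1 + π_2 + π_3 = 1
Solving the linear system gives exactly π = [1/4, 1/4, 1/4, 1/4].

π = [0.2500, 0.2500, 0.2500, 0.2500]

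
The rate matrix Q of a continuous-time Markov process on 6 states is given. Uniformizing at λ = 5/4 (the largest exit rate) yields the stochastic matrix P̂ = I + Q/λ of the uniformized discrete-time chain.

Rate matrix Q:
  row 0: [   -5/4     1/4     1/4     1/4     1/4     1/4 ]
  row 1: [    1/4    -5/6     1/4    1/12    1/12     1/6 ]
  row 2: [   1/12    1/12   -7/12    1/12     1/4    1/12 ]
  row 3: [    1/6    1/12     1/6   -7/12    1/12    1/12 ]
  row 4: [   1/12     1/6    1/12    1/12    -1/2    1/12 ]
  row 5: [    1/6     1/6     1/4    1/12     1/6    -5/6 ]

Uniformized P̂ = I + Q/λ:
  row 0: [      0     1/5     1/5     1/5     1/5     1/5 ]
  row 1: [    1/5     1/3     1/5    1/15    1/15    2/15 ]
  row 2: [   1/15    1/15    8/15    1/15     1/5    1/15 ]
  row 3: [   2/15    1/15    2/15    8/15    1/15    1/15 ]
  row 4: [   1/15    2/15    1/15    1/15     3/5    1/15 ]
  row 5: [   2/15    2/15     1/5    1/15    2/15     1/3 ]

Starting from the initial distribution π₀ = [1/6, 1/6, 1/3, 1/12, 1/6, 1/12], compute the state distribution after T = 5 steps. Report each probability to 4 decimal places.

t=0: π = [0.1667, 0.1667, 0.3333, 0.0833, 0.1667, 0.0833]
t=1: π = [0.0889, 0.1500, 0.2833, 0.1278, 0.2278, 0.1222]
t=2: π = [0.0974, 0.1419, 0.2556, 0.1381, 0.2459, 0.1211]
t=3: π = [0.0964, 0.1420, 0.2432, 0.1441, 0.2530, 0.1214]
t=4: π = [0.0969, 0.1423, 0.2377, 0.1468, 0.2549, 0.1214]
t=5: π = [0.0971, 0.1426, 0.2355, 0.1481, 0.2553, 0.1214]

π = [0.0971, 0.1426, 0.2355, 0.1481, 0.2553, 0.1214]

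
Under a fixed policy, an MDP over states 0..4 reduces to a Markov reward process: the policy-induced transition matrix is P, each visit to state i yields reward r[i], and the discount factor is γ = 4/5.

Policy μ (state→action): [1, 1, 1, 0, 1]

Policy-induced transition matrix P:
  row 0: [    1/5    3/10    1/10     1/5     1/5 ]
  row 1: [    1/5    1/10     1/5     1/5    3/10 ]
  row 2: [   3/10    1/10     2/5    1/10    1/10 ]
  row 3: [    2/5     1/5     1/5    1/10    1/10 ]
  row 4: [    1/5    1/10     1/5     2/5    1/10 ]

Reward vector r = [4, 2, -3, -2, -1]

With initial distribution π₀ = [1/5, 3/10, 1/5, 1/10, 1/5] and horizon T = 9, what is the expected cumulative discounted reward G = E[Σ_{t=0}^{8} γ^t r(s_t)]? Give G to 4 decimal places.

G = 0.8806

t=0: π = [0.2000, 0.3000, 0.2000, 0.1000, 0.2000], E[r] = 0.4000, γ^t·E[r] = 0.400000, running G = 0.400000
t=1: π = [0.2400, 0.1500, 0.2200, 0.2100, 0.1800], E[r] = 0.0000, γ^t·E[r] = 0.000000, running G = 0.400000
t=2: π = [0.2640, 0.1690, 0.2200, 0.1930, 0.1540], E[r] = 0.1940, γ^t·E[r] = 0.124160, running G = 0.524160
t=3: π = [0.2606, 0.1721, 0.2176, 0.1895, 0.1602], E[r] = 0.1946, γ^t·E[r] = 0.099635, running G = 0.623795
t=4: π = [0.2597, 0.1711, 0.2175, 0.1913, 0.1605], E[r] = 0.1853, γ^t·E[r] = 0.075882, running G = 0.699678
t=5: π = [0.2600, 0.1711, 0.2175, 0.1912, 0.1602], E[r] = 0.1870, γ^t·E[r] = 0.061272, running G = 0.760949
t=6: π = [0.2600, 0.1711, 0.2175, 0.1912, 0.1602], E[r] = 0.1872, γ^t·E[r] = 0.049069, running G = 0.810018
t=7: π = [0.2600, 0.1711, 0.2175, 0.1912, 0.1602], E[r] = 0.1871, γ^t·E[r] = 0.039234, running G = 0.849252
t=8: π = [0.2600, 0.1711, 0.2175, 0.1912, 0.1602], E[r] = 0.1871, γ^t·E[r] = 0.031388, running G = 0.880640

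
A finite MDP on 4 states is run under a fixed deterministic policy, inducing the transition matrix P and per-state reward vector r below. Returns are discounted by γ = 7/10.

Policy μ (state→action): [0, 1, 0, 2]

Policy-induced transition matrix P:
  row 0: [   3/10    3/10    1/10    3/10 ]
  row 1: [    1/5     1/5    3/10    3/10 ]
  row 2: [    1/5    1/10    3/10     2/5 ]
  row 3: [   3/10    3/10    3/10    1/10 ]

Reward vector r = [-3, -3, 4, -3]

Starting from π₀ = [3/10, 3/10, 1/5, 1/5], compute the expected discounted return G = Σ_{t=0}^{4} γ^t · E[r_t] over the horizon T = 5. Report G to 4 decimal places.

G = -3.8675

t=0: π = [0.3000, 0.3000, 0.2000, 0.2000], E[r] = -1.6000, γ^t·E[r] = -1.600000, running G = -1.600000
t=1: π = [0.2500, 0.2300, 0.2400, 0.2800], E[r] = -1.3200, γ^t·E[r] = -0.924000, running G = -2.524000
t=2: π = [0.2530, 0.2290, 0.2500, 0.2680], E[r] = -1.2500, γ^t·E[r] = -0.612500, running G = -3.136500
t=3: π = [0.2521, 0.2271, 0.2494, 0.2714], E[r] = -1.2542, γ^t·E[r] = -0.430191, running G = -3.566691
t=4: π = [0.2524, 0.2274, 0.2496, 0.2707], E[r] = -1.2529, γ^t·E[r] = -0.300831, running G = -3.867521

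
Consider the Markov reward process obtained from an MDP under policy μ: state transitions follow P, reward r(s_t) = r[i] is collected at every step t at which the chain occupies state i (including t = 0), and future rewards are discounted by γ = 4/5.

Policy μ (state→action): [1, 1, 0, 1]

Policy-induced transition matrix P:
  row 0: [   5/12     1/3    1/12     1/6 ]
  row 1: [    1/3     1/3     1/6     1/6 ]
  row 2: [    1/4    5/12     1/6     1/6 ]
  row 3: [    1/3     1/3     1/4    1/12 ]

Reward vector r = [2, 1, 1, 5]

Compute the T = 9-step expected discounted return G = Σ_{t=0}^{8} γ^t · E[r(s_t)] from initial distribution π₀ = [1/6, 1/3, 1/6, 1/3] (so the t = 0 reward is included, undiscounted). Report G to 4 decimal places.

t=0: π = [0.1667, 0.3333, 0.1667, 0.3333], E[r] = 2.5000, γ^t·E[r] = 2.500000, running G = 2.500000
t=1: π = [0.3333, 0.3472, 0.1806, 0.1389], E[r] = 1.8889, γ^t·E[r] = 1.511111, running G = 4.011111
t=2: π = [0.3461, 0.3484, 0.1505, 0.1551], E[r] = 1.9664, γ^t·E[r] = 1.258519, running G = 5.269630
t=3: π = [0.3496, 0.3459, 0.1508, 0.1537], E[r] = 1.9646, γ^t·E[r] = 1.005877, running G = 6.275506
t=4: π = [0.3499, 0.3459, 0.1503, 0.1539], E[r] = 1.9653, γ^t·E[r] = 0.804998, running G = 7.080504
t=5: π = [0.3500, 0.3459, 0.1503, 0.1538], E[r] = 1.9653, γ^t·E[r] = 0.644004, running G = 7.724508
t=6: π = [0.3500, 0.3459, 0.1503, 0.1538], E[r] = 1.9654, γ^t·E[r] = 0.515206, running G = 8.239714
t=7: π = [0.3500, 0.3459, 0.1503, 0.1538], E[r] = 1.9654, γ^t·E[r] = 0.412165, running G = 8.651879
t=8: π = [0.3500, 0.3459, 0.1503, 0.1538], E[r] = 1.9654, γ^t·E[r] = 0.329732, running G = 8.981611

G = 8.9816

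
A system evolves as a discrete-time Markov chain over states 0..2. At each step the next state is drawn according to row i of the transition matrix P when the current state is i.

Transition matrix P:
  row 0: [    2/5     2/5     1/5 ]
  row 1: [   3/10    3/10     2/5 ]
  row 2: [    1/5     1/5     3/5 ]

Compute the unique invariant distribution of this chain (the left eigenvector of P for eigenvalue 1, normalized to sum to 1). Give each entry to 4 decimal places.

Balance equations π_j = Σ_i π_i·P[i][j]:
  π_0 = 2/5·π_0 + 3/10·π_1 + 1/5·π_2
  π_1 = 2/5·π_0 + 3/10·π_1 + 1/5·π_2
  normalize: π_0 + π_1 + π_2 = 1
Solving the linear system gives exactly π = [2/7, 2/7, 3/7].

π = [0.2857, 0.2857, 0.4286]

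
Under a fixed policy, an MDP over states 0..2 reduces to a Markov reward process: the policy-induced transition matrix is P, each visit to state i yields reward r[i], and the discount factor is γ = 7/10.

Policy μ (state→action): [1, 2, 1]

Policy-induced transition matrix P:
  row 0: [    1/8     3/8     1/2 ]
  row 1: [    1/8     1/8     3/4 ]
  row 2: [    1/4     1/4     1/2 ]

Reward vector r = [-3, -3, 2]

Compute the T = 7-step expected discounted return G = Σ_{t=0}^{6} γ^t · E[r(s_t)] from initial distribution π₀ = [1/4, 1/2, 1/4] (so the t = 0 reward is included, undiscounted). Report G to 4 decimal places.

t=0: π = [0.2500, 0.5000, 0.2500], E[r] = -1.7500, γ^t·E[r] = -1.750000, running G = -1.750000
t=1: π = [0.1563, 0.2188, 0.6250], E[r] = 0.1250, γ^t·E[r] = 0.087500, running G = -1.662500
t=2: π = [0.2031, 0.2422, 0.5547], E[r] = -0.2266, γ^t·E[r] = -0.111016, running G = -1.773516
t=3: π = [0.1943, 0.2451, 0.5605], E[r] = -0.1973, γ^t·E[r] = -0.067662, running G = -1.841178
t=4: π = [0.1951, 0.2437, 0.5613], E[r] = -0.1936, γ^t·E[r] = -0.046484, running G = -1.887662
t=5: π = [0.1952, 0.2439, 0.5609], E[r] = -0.1954, γ^t·E[r] = -0.032847, running G = -1.920509
t=6: π = [0.1951, 0.2439, 0.5610], E[r] = -0.1951, γ^t·E[r] = -0.022952, running G = -1.943461

G = -1.9435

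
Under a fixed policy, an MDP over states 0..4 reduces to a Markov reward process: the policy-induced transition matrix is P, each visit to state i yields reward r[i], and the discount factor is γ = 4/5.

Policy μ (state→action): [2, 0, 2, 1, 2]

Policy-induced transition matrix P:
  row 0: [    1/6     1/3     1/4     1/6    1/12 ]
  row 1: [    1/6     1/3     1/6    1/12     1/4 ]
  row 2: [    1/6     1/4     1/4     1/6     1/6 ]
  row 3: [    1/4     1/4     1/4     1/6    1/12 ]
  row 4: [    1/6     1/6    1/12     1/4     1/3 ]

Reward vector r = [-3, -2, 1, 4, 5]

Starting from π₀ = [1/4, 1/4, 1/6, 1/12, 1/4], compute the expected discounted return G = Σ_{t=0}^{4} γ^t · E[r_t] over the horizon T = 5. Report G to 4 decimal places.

t=0: π = [0.2500, 0.2500, 0.1667, 0.0833, 0.2500], E[r] = 0.5000, γ^t·E[r] = 0.500000, running G = 0.500000
t=1: π = [0.1736, 0.2708, 0.1875, 0.1667, 0.2014], E[r] = 0.7986, γ^t·E[r] = 0.638889, running G = 1.138889
t=2: π = [0.1806, 0.2703, 0.1939, 0.1609, 0.1944], E[r] = 0.7274, γ^t·E[r] = 0.465556, running G = 1.604444
t=3: π = [0.1801, 0.2714, 0.1951, 0.1603, 0.1931], E[r] = 0.7192, γ^t·E[r] = 0.368247, running G = 1.972691
t=4: π = [0.1800, 0.2715, 0.1952, 0.1601, 0.1931], E[r] = 0.7182, γ^t·E[r] = 0.294160, running G = 2.266851

G = 2.2669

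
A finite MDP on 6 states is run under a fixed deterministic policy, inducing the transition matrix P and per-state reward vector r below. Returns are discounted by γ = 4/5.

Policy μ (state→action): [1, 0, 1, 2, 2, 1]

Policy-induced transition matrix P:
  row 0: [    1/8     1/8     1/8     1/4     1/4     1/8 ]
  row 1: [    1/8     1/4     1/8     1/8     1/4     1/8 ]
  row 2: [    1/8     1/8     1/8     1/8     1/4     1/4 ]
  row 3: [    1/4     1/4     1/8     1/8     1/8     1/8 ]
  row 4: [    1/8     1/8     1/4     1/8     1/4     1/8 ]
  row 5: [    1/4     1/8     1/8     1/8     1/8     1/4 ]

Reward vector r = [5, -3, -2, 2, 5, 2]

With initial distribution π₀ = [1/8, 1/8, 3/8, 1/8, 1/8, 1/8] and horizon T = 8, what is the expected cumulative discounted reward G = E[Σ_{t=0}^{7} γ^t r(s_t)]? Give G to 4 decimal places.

t=0: π = [0.1250, 0.1250, 0.3750, 0.1250, 0.1250, 0.1250], E[r] = 0.6250, γ^t·E[r] = 0.625000, running G = 0.625000
t=1: π = [0.1563, 0.1563, 0.1406, 0.1406, 0.2188, 0.1875], E[r] = 1.7813, γ^t·E[r] = 1.425000, running G = 2.050000
t=2: π = [0.1660, 0.1621, 0.1523, 0.1445, 0.2090, 0.1660], E[r] = 1.7051, γ^t·E[r] = 1.091250, running G = 3.141250
t=3: π = [0.1638, 0.1633, 0.1511, 0.1458, 0.2112, 0.1648], E[r] = 1.7039, γ^t·E[r] = 0.872375, running G = 4.013625
t=4: π = [0.1638, 0.1636, 0.1514, 0.1455, 0.2112, 0.1645], E[r] = 1.7012, γ^t·E[r] = 0.696825, running G = 4.710450
t=5: π = [0.1637, 0.1636, 0.1514, 0.1455, 0.2113, 0.1645], E[r] = 1.7012, γ^t·E[r] = 0.557454, running G = 5.267904
t=6: π = [0.1637, 0.1636, 0.1514, 0.1455, 0.2113, 0.1645], E[r] = 1.7012, γ^t·E[r] = 0.445953, running G = 5.713857
t=7: π = [0.1637, 0.1636, 0.1514, 0.1455, 0.2113, 0.1645], E[r] = 1.7012, γ^t·E[r] = 0.356763, running G = 6.070620

G = 6.0706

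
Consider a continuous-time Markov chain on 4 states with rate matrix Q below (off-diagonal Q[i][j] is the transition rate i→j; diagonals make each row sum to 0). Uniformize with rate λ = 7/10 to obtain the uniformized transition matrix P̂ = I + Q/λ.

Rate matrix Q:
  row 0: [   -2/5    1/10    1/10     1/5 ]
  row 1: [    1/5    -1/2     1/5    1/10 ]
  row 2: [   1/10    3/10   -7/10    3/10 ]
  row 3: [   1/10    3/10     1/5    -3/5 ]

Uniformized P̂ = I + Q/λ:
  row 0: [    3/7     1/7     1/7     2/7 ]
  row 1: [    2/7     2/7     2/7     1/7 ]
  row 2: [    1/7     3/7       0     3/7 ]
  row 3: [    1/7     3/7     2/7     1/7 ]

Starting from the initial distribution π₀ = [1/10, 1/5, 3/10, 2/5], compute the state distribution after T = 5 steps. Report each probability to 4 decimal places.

π = [0.2619, 0.3095, 0.1929, 0.2356]

t=0: π = [0.1000, 0.2000, 0.3000, 0.4000]
t=1: π = [0.2000, 0.3714, 0.1857, 0.2429]
t=2: π = [0.2531, 0.3184, 0.2041, 0.2245]
t=3: π = [0.2606, 0.3108, 0.1913, 0.2373]
t=4: π = [0.2617, 0.3097, 0.1938, 0.2347]
t=5: π = [0.2619, 0.3095, 0.1929, 0.2356]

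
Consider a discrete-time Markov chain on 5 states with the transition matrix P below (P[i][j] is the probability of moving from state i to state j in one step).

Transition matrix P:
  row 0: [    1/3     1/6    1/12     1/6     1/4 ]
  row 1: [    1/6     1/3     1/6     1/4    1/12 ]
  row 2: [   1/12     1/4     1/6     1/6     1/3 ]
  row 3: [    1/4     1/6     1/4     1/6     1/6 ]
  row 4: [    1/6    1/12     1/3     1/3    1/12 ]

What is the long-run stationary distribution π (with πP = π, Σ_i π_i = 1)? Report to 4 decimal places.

Balance equations π_j = Σ_i π_i·P[i][j]:
  π_0 = 1/3·π_0 + 1/6·π_1 + 1/12·π_2 + 1/4·π_3 + 1/6·π_4
  π_1 = 1/6·π_0 + 1/3·π_1 + 1/4·π_2 + 1/6·π_3 + 1/12·π_4
  π_2 = 1/12·π_0 + 1/6·π_1 + 1/6·π_2 + 1/4·π_3 + 1/3·π_4
  π_3 = 1/6·π_0 + 1/4·π_1 + 1/6·π_2 + 1/6·π_3 + 1/3·π_4
  normalize: π_0 + π_1 + π_2 + π_3 + π_4 = 1
Solving the linear system gives exactly π = [3613/17924, 1805/8962, 3557/17924, 3839/17924, 3305/17924].

π = [0.2016, 0.2014, 0.1984, 0.2142, 0.1844]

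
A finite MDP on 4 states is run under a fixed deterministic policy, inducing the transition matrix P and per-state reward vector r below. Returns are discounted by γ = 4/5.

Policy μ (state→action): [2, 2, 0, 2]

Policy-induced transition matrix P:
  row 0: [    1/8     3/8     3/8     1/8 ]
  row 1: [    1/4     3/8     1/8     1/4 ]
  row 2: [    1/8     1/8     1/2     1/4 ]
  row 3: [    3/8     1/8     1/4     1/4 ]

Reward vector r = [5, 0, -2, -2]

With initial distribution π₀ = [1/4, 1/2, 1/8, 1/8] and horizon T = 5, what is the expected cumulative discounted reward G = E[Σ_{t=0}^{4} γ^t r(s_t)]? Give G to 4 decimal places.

G = 0.8763

t=0: π = [0.2500, 0.5000, 0.1250, 0.1250], E[r] = 0.7500, γ^t·E[r] = 0.750000, running G = 0.750000
t=1: π = [0.2188, 0.3125, 0.2500, 0.2188], E[r] = 0.1563, γ^t·E[r] = 0.125000, running G = 0.875000
t=2: π = [0.2188, 0.2578, 0.3008, 0.2227], E[r] = 0.0469, γ^t·E[r] = 0.030000, running G = 0.905000
t=3: π = [0.2129, 0.2441, 0.3203, 0.2227], E[r] = -0.0215, γ^t·E[r] = -0.011000, running G = 0.894000
t=4: π = [0.2112, 0.2393, 0.3262, 0.2234], E[r] = -0.0432, γ^t·E[r] = -0.017700, running G = 0.876300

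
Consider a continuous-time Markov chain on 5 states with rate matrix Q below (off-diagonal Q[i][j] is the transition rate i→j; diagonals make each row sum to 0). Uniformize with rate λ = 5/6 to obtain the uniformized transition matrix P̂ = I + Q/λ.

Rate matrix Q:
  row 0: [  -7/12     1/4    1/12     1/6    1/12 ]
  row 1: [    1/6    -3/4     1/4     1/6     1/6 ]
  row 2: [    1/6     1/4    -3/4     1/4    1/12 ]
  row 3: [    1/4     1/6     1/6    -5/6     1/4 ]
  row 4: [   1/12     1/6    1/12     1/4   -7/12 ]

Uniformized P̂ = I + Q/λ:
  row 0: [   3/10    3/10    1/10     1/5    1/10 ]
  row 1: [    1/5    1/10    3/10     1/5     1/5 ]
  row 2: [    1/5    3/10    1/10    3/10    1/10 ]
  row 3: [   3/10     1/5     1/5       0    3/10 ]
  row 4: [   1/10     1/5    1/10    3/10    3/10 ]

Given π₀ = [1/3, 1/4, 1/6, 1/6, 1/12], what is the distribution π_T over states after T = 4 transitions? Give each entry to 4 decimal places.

t=0: π = [0.3333, 0.2500, 0.1667, 0.1667, 0.0833]
t=1: π = [0.2417, 0.2250, 0.1667, 0.1917, 0.1750]
t=2: π = [0.2258, 0.2183, 0.1642, 0.1958, 0.1958]
t=3: π = [0.2226, 0.2172, 0.1633, 0.1968, 0.2002]
t=4: π = [0.2219, 0.2169, 0.1631, 0.1970, 0.2011]

π = [0.2219, 0.2169, 0.1631, 0.1970, 0.2011]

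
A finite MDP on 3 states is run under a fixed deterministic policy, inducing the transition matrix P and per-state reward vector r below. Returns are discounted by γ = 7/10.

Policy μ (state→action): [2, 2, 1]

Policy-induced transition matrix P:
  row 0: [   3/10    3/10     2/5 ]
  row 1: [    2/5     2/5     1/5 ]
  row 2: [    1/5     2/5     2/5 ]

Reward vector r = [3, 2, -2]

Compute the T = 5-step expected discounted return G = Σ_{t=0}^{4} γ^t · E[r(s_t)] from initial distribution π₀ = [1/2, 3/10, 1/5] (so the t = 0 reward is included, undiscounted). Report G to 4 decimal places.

t=0: π = [0.5000, 0.3000, 0.2000], E[r] = 1.7000, γ^t·E[r] = 1.700000, running G = 1.700000
t=1: π = [0.3100, 0.3500, 0.3400], E[r] = 0.9500, γ^t·E[r] = 0.665000, running G = 2.365000
t=2: π = [0.3010, 0.3690, 0.3300], E[r] = 0.9810, γ^t·E[r] = 0.480690, running G = 2.845690
t=3: π = [0.3039, 0.3699, 0.3262], E[r] = 0.9991, γ^t·E[r] = 0.342691, running G = 3.188381
t=4: π = [0.3044, 0.3696, 0.3260], E[r] = 1.0003, γ^t·E[r] = 0.240170, running G = 3.428551

G = 3.4286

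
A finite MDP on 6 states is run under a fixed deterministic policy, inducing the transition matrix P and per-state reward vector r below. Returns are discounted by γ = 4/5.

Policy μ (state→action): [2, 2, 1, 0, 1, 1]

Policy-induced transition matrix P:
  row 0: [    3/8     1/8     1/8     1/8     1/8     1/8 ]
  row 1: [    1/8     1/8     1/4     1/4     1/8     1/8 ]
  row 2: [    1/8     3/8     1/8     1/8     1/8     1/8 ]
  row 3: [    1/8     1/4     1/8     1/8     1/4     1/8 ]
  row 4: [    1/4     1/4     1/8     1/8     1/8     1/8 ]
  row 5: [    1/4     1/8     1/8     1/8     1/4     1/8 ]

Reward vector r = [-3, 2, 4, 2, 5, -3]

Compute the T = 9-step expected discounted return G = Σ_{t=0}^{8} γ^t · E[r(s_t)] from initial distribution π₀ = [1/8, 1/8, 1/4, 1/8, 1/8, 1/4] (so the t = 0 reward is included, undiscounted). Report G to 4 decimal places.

t=0: π = [0.1250, 0.1250, 0.2500, 0.1250, 0.1250, 0.2500], E[r] = 1.0000, γ^t·E[r] = 1.000000, running G = 1.000000
t=1: π = [0.2031, 0.2188, 0.1406, 0.1406, 0.1719, 0.1250], E[r] = 1.1563, γ^t·E[r] = 0.925000, running G = 1.925000
t=2: π = [0.2129, 0.1992, 0.1523, 0.1523, 0.1582, 0.1250], E[r] = 1.0898, γ^t·E[r] = 0.697500, running G = 2.622500
t=3: π = [0.2136, 0.2019, 0.1499, 0.1499, 0.1597, 0.1250], E[r] = 1.0857, γ^t·E[r] = 0.555875, running G = 3.178375
t=4: π = [0.2140, 0.2012, 0.1502, 0.1502, 0.1594, 0.1250], E[r] = 1.0836, γ^t·E[r] = 0.443850, running G = 3.622225
t=5: π = [0.2140, 0.2013, 0.1501, 0.1501, 0.1594, 0.1250], E[r] = 1.0833, γ^t·E[r] = 0.354974, running G = 3.977199
t=6: π = [0.2141, 0.2012, 0.1502, 0.1502, 0.1594, 0.1250], E[r] = 1.0832, γ^t·E[r] = 0.283951, running G = 4.261150
t=7: π = [0.2141, 0.2012, 0.1502, 0.1502, 0.1594, 0.1250], E[r] = 1.0832, γ^t·E[r] = 0.227157, running G = 4.488307
t=8: π = [0.2141, 0.2012, 0.1502, 0.1502, 0.1594, 0.1250], E[r] = 1.0832, γ^t·E[r] = 0.181725, running G = 4.670032

G = 4.6700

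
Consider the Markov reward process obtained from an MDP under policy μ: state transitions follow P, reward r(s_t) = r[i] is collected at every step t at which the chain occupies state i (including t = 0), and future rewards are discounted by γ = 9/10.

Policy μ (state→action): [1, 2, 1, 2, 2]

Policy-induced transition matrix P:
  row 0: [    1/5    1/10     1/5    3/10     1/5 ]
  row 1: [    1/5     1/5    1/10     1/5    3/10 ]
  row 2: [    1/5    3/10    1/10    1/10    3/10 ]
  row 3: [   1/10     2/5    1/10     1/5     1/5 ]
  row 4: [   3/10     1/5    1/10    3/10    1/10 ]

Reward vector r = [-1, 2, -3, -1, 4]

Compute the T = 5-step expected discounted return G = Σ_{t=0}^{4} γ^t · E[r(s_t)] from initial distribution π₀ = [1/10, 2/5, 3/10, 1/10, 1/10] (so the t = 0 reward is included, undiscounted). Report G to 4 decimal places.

t=0: π = [0.1000, 0.4000, 0.3000, 0.1000, 0.1000], E[r] = 0.1000, γ^t·E[r] = 0.100000, running G = 0.100000
t=1: π = [0.2000, 0.2400, 0.1100, 0.1900, 0.2600], E[r] = 0.8000, γ^t·E[r] = 0.720000, running G = 0.820000
t=2: π = [0.2070, 0.2290, 0.1200, 0.2350, 0.2090], E[r] = 0.4920, γ^t·E[r] = 0.398520, running G = 1.218520
t=3: π = [0.1974, 0.2383, 0.1207, 0.2296, 0.2140], E[r] = 0.5435, γ^t·E[r] = 0.396212, running G = 1.614732
t=4: π = [0.1984, 0.2383, 0.1197, 0.2291, 0.2145], E[r] = 0.5478, γ^t·E[r] = 0.359392, running G = 1.974123

G = 1.9741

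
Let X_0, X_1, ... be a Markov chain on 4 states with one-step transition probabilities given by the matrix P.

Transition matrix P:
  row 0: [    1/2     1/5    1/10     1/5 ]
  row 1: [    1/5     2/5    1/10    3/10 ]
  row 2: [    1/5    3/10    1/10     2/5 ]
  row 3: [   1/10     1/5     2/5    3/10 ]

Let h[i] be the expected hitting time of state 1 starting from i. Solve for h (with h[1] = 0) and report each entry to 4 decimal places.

First-step conditioning: h[1] = 0; for i ≠ 1, h[i] = 1 + Σ_k P[i][k]·h[k].
  h[0] = 1 + 1/2·h[0] + 1/10·h[2] + 1/5·h[3]
  h[2] = 1 + 1/5·h[0] + 1/10·h[2] + 2/5·h[3]
  h[3] = 1 + 1/10·h[0] + 2/5·h[2] + 3/10·h[3]
Solving the 3×3 linear system over states ≠ 1 gives exactly h = [280/61, 0, 250/61, 270/61] (h[1] = 0 is the target).

h = [4.5902, 0.0000, 4.0984, 4.4262]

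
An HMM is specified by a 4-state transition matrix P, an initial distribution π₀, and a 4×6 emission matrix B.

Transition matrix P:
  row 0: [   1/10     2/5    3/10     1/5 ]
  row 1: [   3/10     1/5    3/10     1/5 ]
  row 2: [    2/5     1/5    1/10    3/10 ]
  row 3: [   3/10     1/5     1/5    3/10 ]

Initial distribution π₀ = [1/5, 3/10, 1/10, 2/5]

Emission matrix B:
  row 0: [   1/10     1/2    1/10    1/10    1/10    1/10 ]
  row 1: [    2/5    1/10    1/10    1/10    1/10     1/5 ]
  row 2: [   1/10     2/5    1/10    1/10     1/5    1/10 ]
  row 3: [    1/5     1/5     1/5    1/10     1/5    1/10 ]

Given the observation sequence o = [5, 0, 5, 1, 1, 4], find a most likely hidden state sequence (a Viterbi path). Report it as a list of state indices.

path = [1, 1, 1, 2, 0, 2]

t=0: δ = [2.000e-02, 6.000e-02, 1.000e-02, 4.000e-02]  (obs o_0=5)
t=1: δ = [1.800e-03, 4.800e-03, 1.800e-03, 2.400e-03]  ψ = [1, 1, 1, 1]  (obs o_1=0)
t=2: δ = [1.440e-04, 1.920e-04, 1.440e-04, 9.600e-05]  ψ = [1, 1, 1, 1]  (obs o_2=5)
t=3: δ = [2.880e-05, 5.760e-06, 2.304e-05, 8.640e-06]  ψ = [1, 0, 1, 2]  (obs o_3=1)
t=4: δ = [4.608e-06, 1.152e-06, 3.456e-06, 1.382e-06]  ψ = [2, 0, 0, 2]  (obs o_4=1)
t=5: δ = [1.382e-07, 1.843e-07, 2.765e-07, 2.074e-07]  ψ = [2, 0, 0, 2]  (obs o_5=4)
backtrack: best end state = 2; path = [1, 1, 1, 2, 0, 2]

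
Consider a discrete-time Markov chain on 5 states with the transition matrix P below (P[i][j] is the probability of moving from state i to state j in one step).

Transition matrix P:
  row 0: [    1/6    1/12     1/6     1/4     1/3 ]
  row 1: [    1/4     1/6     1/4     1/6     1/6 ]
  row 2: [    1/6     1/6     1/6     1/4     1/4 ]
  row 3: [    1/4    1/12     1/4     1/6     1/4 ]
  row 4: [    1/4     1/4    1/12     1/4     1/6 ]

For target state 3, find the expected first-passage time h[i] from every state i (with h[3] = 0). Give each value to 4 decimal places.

h = [4.2124, 4.5884, 4.2394, 0.0000, 4.2642]

First-step conditioning: h[3] = 0; for i ≠ 3, h[i] = 1 + Σ_k P[i][k]·h[k].
  h[0] = 1 + 1/6·h[0] + 1/12·h[1] + 1/6·h[2] + 1/3·h[4]
  h[1] = 1 + 1/4·h[0] + 1/6·h[1] + 1/4·h[2] + 1/6·h[4]
  h[2] = 1 + 1/6·h[0] + 1/6·h[1] + 1/6·h[2] + 1/4·h[4]
  h[4] = 1 + 1/4·h[0] + 1/4·h[1] + 1/12·h[2] + 1/6·h[4]
Solving the 4×4 linear system over states ≠ 3 gives exactly h = [11226/2665, 12228/2665, 11298/2665, 0, 11364/2665] (h[3] = 0 is the target).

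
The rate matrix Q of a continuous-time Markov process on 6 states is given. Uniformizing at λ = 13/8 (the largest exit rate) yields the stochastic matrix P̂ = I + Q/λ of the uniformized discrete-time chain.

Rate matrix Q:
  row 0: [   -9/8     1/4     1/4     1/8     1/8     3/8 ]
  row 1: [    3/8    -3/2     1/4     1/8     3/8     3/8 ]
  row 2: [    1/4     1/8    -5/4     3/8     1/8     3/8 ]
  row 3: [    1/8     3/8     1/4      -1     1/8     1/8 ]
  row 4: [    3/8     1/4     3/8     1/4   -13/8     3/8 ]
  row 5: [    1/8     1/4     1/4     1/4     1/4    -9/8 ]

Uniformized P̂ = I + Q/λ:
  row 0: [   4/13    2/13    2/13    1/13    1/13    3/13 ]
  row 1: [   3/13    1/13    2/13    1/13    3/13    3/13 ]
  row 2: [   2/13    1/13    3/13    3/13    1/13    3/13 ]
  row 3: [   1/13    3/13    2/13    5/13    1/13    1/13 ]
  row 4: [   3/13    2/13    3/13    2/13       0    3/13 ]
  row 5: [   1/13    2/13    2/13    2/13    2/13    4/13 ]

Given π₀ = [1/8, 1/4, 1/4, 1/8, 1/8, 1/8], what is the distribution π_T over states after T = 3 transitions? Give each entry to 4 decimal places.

π = [0.1679, 0.1434, 0.1755, 0.1858, 0.1080, 0.2194]

t=0: π = [0.1250, 0.2500, 0.2500, 0.1250, 0.1250, 0.1250]
t=1: π = [0.1827, 0.1250, 0.1827, 0.1731, 0.1154, 0.2212]
t=2: π = [0.1701, 0.1435, 0.1768, 0.1842, 0.1043, 0.2212]
t=3: π = [0.1679, 0.1434, 0.1755, 0.1858, 0.1080, 0.2194]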